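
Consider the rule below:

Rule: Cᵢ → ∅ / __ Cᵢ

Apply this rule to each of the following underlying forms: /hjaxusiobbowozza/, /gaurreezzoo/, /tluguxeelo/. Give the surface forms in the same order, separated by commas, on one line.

hjaxusiobowoza, gaureezoo, tluguxeelo

/hjaxusiobbowozza/: /bb/ is a geminate; the first /b/ deletes. /zz/ is a geminate; the first /z/ deletes. → [hjaxusiobowoza].
/gaurreezzoo/: /rr/ is a geminate; the first /r/ deletes. /zz/ is a geminate; the first /z/ deletes. → [gaureezoo].
/tluguxeelo/: the rule's environment is not met; surfaces unchanged as [tluguxeelo].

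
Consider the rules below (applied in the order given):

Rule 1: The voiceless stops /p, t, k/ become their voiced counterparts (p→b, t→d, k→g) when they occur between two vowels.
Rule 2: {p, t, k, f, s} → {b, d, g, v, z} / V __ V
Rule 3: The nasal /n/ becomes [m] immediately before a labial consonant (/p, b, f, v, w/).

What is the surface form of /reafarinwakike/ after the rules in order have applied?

reavarimwagige

Rule 1 (intervocalic voicing): /k/ is a voiceless stop between vowels /a/ and /i/, so it voices to [g]. /k/ is a voiceless stop between vowels /i/ and /e/, so it voices to [g]. /reafarinwakike/ → reafarinwagige.
Rule 2 (intervocalic voicing): /f/ is a voiceless obstruent between vowels /a/ and /a/, so it voices to [v]. /reafarinwagige/ → reavarinwagige.
Rule 3 (nasal place assimilation): /n/ precedes the labial consonant /w/, so it assimilates in place to [m]. /reavarinwagige/ → reavarimwagige.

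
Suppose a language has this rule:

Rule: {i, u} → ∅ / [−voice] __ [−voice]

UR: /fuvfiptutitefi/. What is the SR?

/i/ is a high vowel flanked by voiceless consonants /f/ and /p/, so it deletes.
/u/ is a high vowel flanked by voiceless consonants /t/ and /t/, so it deletes.
/i/ is a high vowel flanked by voiceless consonants /t/ and /t/, so it deletes.
The other instances of /u/, /i/ do not occur in the required environment and remain unchanged.
Surface form: [fuvfptttefi].

fuvfptttefi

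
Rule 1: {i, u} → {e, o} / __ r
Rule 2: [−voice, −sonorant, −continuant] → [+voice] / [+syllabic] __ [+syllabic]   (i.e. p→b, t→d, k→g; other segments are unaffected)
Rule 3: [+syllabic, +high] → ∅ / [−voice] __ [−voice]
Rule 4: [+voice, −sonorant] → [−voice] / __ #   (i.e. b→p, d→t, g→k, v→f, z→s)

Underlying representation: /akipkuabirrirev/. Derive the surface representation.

agipkuaberreref

Rule 1 (pre-rhotic lowering): /i/ is a high vowel immediately before /r/, so it lowers to [e]. /i/ is a high vowel immediately before /r/, so it lowers to [e]. /akipkuabirrirev/ → akipkuaberrerev.
Rule 2 (intervocalic voicing): /k/ is a voiceless stop between vowels /a/ and /i/, so it voices to [g]. /akipkuaberrerev/ → agipkuaberrerev.
Rule 3 (high vowel syncope): no segment meets the environment; /agipkuaberrerev/ is unchanged.
Rule 4 (final devoicing): /v/ is a voiced obstruent in word-final position, so it devoices to [f]. /agipkuaberrerev/ → agipkuaberreref.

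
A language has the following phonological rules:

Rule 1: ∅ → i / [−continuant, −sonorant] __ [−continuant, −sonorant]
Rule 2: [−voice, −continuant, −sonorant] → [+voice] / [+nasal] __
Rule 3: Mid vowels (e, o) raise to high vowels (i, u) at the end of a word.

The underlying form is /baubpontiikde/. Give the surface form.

baubipondiikidi

Rule 1 (stop-cluster i-epenthesis): /b/ and /p/ form a stop–stop cluster, so [i] is inserted between them. /k/ and /d/ form a stop–stop cluster, so [i] is inserted between them. /baubpontiikde/ → baubipontiikide.
Rule 2 (post-nasal voicing): /t/ is a voiceless stop immediately after the nasal /n/, so it voices to [d]. /baubipontiikide/ → baubipondiikide.
Rule 3 (final vowel raising): /e/ is a mid vowel in word-final position, so it raises to [i]. /baubipondiikide/ → baubipondiikidi.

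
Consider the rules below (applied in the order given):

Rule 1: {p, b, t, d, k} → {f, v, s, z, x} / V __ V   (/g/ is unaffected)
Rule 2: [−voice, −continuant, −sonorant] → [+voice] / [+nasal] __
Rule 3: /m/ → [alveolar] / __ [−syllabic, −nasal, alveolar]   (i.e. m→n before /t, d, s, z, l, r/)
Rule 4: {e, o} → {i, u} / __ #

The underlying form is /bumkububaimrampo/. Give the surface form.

bumguvuvainrambu

Rule 1 (intervocalic spirantization): /b/ is a stop between vowels /u/ and /u/, so it spirantizes to the fricative [v]. /b/ is a stop between vowels /u/ and /a/, so it spirantizes to the fricative [v]. /bumkububaimrampo/ → bumkuvuvaimrampo.
Rule 2 (post-nasal voicing): /k/ is a voiceless stop immediately after the nasal /m/, so it voices to [g]. /p/ is a voiceless stop immediately after the nasal /m/, so it voices to [b]. /bumkuvuvaimrampo/ → bumguvuvaimrambo.
Rule 3 (nasal place assimilation): /m/ precedes the alveolar consonant /r/, so it assimilates in place to [n]. /bumguvuvaimrambo/ → bumguvuvainrambo.
Rule 4 (final vowel raising): /o/ is a mid vowel in word-final position, so it raises to [u]. /bumguvuvainrambo/ → bumguvuvainrambu.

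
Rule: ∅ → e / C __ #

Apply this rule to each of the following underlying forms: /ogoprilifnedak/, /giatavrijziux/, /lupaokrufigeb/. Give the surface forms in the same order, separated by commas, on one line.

/ogoprilifnedak/: the form ends in the consonant /k/, so [e] is inserted word-finally. → [ogoprilifnedake].
/giatavrijziux/: the form ends in the consonant /x/, so [e] is inserted word-finally. → [giatavrijziuxe].
/lupaokrufigeb/: the form ends in the consonant /b/, so [e] is inserted word-finally. → [lupaokrufigebe].

ogoprilifnedake, giatavrijziuxe, lupaokrufigebe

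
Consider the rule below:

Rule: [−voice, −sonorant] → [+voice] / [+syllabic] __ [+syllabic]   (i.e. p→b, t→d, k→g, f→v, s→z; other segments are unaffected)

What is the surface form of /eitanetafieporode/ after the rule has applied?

/t/ is a voiceless obstruent between vowels /i/ and /a/, so it voices to [d].
/t/ is a voiceless obstruent between vowels /e/ and /a/, so it voices to [d].
/f/ is a voiceless obstruent between vowels /a/ and /i/, so it voices to [v].
/p/ is a voiceless obstruent between vowels /e/ and /o/, so it voices to [b].
Surface form: [eidanedavieborode].

eidanedavieborode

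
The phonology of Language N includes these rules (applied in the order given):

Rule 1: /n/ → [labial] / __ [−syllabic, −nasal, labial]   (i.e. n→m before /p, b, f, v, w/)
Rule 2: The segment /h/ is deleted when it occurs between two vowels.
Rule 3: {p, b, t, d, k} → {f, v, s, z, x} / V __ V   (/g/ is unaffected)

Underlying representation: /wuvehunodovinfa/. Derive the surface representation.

wuveunozovimfa

Rule 1 (nasal place assimilation): /n/ precedes the labial consonant /f/, so it assimilates in place to [m]. /wuvehunodovinfa/ → wuvehunodovimfa.
Rule 2 (intervocalic h-deletion): /h/ occurs between vowels /e/ and /u/, so it deletes. /wuvehunodovimfa/ → wuveunodovimfa.
Rule 3 (intervocalic spirantization): /d/ is a stop between vowels /o/ and /o/, so it spirantizes to the fricative [z]. /wuveunodovimfa/ → wuveunozovimfa.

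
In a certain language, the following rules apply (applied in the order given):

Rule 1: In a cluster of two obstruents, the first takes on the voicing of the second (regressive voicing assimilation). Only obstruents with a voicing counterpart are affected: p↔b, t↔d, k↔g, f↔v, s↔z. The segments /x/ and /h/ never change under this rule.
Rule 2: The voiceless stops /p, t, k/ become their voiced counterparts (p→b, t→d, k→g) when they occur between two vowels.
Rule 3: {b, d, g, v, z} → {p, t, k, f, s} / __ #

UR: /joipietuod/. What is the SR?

joibieduot

Rule 1 (regressive voicing assimilation): no segment meets the environment; /joipietuod/ is unchanged.
Rule 2 (intervocalic voicing): /p/ is a voiceless stop between vowels /i/ and /i/, so it voices to [b]. /t/ is a voiceless stop between vowels /e/ and /u/, so it voices to [d]. /joipietuod/ → joibieduod.
Rule 3 (final devoicing): /d/ is a voiced obstruent in word-final position, so it devoices to [t]. /joibieduod/ → joibieduot.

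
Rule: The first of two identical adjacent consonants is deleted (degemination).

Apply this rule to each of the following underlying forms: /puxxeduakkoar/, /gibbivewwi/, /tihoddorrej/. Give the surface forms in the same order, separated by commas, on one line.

puxeduakoar, gibivewi, tihodorej

/puxxeduakkoar/: /xx/ is a geminate; the first /x/ deletes. /kk/ is a geminate; the first /k/ deletes. → [puxeduakoar].
/gibbivewwi/: /bb/ is a geminate; the first /b/ deletes. /ww/ is a geminate; the first /w/ deletes. → [gibivewi].
/tihoddorrej/: /dd/ is a geminate; the first /d/ deletes. /rr/ is a geminate; the first /r/ deletes. → [tihodorej].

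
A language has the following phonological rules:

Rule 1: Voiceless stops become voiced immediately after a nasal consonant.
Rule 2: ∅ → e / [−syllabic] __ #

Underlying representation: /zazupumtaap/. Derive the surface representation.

zazupumdaape

Rule 1 (post-nasal voicing): /t/ is a voiceless stop immediately after the nasal /m/, so it voices to [d]. /zazupumtaap/ → zazupumdaap.
Rule 2 (final e-epenthesis): the form ends in the consonant /p/, so [e] is inserted word-finally. /zazupumdaap/ → zazupumdaape.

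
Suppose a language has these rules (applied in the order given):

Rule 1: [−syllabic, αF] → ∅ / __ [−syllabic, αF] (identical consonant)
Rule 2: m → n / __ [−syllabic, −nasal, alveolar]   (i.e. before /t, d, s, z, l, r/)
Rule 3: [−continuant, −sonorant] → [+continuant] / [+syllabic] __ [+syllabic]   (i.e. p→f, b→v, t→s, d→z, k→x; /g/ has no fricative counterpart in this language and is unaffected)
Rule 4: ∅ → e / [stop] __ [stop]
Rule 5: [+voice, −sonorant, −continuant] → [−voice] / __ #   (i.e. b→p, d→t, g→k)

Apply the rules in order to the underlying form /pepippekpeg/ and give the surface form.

Rule 1 (degemination): /pp/ is a geminate; the first /p/ deletes. /pepippekpeg/ → pepipekpeg.
Rule 2 (nasal place assimilation): no segment meets the environment; /pepipekpeg/ is unchanged.
Rule 3 (intervocalic spirantization): /p/ is a stop between vowels /e/ and /i/, so it spirantizes to the fricative [f]. /p/ is a stop between vowels /i/ and /e/, so it spirantizes to the fricative [f]. /pepipekpeg/ → pefifekpeg.
Rule 4 (stop-cluster e-epenthesis): /k/ and /p/ form a stop–stop cluster, so [e] is inserted between them. /pefifekpeg/ → pefifekepeg.
Rule 5 (final devoicing): /g/ is a voiced stop in word-final position, so it devoices to [k]. /pefifekepeg/ → pefifekepek.

pefifekepek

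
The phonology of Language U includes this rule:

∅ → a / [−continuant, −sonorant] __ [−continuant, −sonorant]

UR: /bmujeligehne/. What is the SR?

No segment of /bmujeligehne/ meets the structural description of the rule, so the form surfaces unchanged.

bmujeligehne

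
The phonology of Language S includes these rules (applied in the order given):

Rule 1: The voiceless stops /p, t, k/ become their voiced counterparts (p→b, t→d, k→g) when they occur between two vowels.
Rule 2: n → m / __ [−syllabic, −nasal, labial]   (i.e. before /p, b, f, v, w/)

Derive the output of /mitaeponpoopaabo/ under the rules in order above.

midaebompoobaabo

Rule 1 (intervocalic voicing): /t/ is a voiceless stop between vowels /i/ and /a/, so it voices to [d]. /p/ is a voiceless stop between vowels /e/ and /o/, so it voices to [b]. /p/ is a voiceless stop between vowels /o/ and /a/, so it voices to [b]. /mitaeponpoopaabo/ → midaebonpoobaabo.
Rule 2 (nasal place assimilation): /n/ precedes the labial consonant /p/, so it assimilates in place to [m]. /midaebonpoobaabo/ → midaebompoobaabo.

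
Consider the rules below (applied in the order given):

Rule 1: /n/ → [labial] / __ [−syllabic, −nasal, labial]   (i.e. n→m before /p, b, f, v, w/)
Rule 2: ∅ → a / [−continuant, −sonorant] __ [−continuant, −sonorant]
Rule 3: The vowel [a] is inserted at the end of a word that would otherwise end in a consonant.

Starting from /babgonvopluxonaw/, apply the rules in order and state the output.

babagomvopluxonawa

Rule 1 (nasal place assimilation): /n/ precedes the labial consonant /v/, so it assimilates in place to [m]. /babgonvopluxonaw/ → babgomvopluxonaw.
Rule 2 (stop-cluster a-epenthesis): /b/ and /g/ form a stop–stop cluster, so [a] is inserted between them. /babgomvopluxonaw/ → babagomvopluxonaw.
Rule 3 (final a-epenthesis): the form ends in the consonant /w/, so [a] is inserted word-finally. /babagomvopluxonaw/ → babagomvopluxonawa.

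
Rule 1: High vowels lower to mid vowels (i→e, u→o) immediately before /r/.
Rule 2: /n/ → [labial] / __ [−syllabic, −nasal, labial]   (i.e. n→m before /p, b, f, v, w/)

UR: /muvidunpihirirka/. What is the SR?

Rule 1 (pre-rhotic lowering): /i/ is a high vowel immediately before /r/, so it lowers to [e]. /i/ is a high vowel immediately before /r/, so it lowers to [e]. /muvidunpihirirka/ → muvidunpihererka.
Rule 2 (nasal place assimilation): /n/ precedes the labial consonant /p/, so it assimilates in place to [m]. /muvidunpihererka/ → muvidumpihererka.

muvidumpihererka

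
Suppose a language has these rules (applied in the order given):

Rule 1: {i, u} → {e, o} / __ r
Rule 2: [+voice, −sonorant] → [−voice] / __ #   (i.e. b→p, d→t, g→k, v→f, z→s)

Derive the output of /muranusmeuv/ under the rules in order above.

moranusmeuf

Rule 1 (pre-rhotic lowering): /u/ is a high vowel immediately before /r/, so it lowers to [o]. /muranusmeuv/ → moranusmeuv.
Rule 2 (final devoicing): /v/ is a voiced obstruent in word-final position, so it devoices to [f]. /moranusmeuv/ → moranusmeuf.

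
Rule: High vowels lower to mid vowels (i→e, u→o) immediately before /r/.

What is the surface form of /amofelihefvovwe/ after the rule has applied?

amofelihefvovwe

No segment of /amofelihefvovwe/ meets the structural description of the rule, so the form surfaces unchanged.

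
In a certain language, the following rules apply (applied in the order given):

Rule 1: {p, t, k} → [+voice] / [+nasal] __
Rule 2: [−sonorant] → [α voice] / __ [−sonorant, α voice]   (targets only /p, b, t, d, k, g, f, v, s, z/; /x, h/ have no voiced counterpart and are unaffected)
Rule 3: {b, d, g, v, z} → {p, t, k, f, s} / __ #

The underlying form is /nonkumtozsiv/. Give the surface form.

nongumdossif

Rule 1 (post-nasal voicing): /k/ is a voiceless stop immediately after the nasal /n/, so it voices to [g]. /t/ is a voiceless stop immediately after the nasal /m/, so it voices to [d]. /nonkumtozsiv/ → nongumdozsiv.
Rule 2 (regressive voicing assimilation): /z/ precedes the voiceless obstruent /s/, so it devoices to [s] by assimilation. /nongumdozsiv/ → nongumdossiv.
Rule 3 (final devoicing): /v/ is a voiced obstruent in word-final position, so it devoices to [f]. /nongumdossiv/ → nongumdossif.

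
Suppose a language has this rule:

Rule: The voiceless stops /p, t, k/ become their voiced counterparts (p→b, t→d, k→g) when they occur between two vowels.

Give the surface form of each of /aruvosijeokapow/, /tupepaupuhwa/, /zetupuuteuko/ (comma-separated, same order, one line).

/aruvosijeokapow/: /k/ is a voiceless stop between vowels /o/ and /a/, so it voices to [g]. /p/ is a voiceless stop between vowels /a/ and /o/, so it voices to [b]. → [aruvosijeogabow].
/tupepaupuhwa/: /p/ is a voiceless stop between vowels /u/ and /e/, so it voices to [b]. /p/ is a voiceless stop between vowels /e/ and /a/, so it voices to [b]. /p/ is a voiceless stop between vowels /u/ and /u/, so it voices to [b]. → [tubebaubuhwa].
/zetupuuteuko/: /t/ is a voiceless stop between vowels /e/ and /u/, so it voices to [d]. /p/ is a voiceless stop between vowels /u/ and /u/, so it voices to [b]. /t/ is a voiceless stop between vowels /u/ and /e/, so it voices to [d]. /k/ is a voiceless stop between vowels /u/ and /o/, so it voices to [g]. → [zedubuudeugo].

aruvosijeogabow, tubebaubuhwa, zedubuudeugo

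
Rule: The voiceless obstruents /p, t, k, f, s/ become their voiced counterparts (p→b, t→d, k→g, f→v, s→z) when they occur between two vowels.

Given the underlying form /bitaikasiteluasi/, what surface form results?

/t/ is a voiceless obstruent between vowels /i/ and /a/, so it voices to [d].
/k/ is a voiceless obstruent between vowels /i/ and /a/, so it voices to [g].
/s/ is a voiceless obstruent between vowels /a/ and /i/, so it voices to [z].
/t/ is a voiceless obstruent between vowels /i/ and /e/, so it voices to [d].
/s/ is a voiceless obstruent between vowels /a/ and /i/, so it voices to [z].
Surface form: [bidaigazideluazi].

bidaigazideluazi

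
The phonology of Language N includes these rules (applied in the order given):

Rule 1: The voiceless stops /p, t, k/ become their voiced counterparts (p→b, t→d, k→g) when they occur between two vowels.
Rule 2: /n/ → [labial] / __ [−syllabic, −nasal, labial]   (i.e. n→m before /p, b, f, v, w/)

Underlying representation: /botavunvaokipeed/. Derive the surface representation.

Rule 1 (intervocalic voicing): /t/ is a voiceless stop between vowels /o/ and /a/, so it voices to [d]. /k/ is a voiceless stop between vowels /o/ and /i/, so it voices to [g]. /p/ is a voiceless stop between vowels /i/ and /e/, so it voices to [b]. /botavunvaokipeed/ → bodavunvaogibeed.
Rule 2 (nasal place assimilation): /n/ precedes the labial consonant /v/, so it assimilates in place to [m]. /bodavunvaogibeed/ → bodavumvaogibeed.

bodavumvaogibeed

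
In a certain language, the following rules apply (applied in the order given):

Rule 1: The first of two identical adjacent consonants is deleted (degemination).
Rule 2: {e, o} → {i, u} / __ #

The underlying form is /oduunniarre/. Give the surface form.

oduuniari

Rule 1 (degemination): /nn/ is a geminate; the first /n/ deletes. /rr/ is a geminate; the first /r/ deletes. /oduunniarre/ → oduuniare.
Rule 2 (final vowel raising): /e/ is a mid vowel in word-final position, so it raises to [i]. /oduuniare/ → oduuniari.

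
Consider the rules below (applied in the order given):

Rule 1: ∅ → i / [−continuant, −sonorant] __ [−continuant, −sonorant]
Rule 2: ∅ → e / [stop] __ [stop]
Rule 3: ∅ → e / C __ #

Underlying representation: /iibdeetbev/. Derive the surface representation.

Rule 1 (stop-cluster i-epenthesis): /b/ and /d/ form a stop–stop cluster, so [i] is inserted between them. /t/ and /b/ form a stop–stop cluster, so [i] is inserted between them. /iibdeetbev/ → iibideetibev.
Rule 2 (stop-cluster e-epenthesis): no segment meets the environment; /iibideetibev/ is unchanged.
Rule 3 (final e-epenthesis): the form ends in the consonant /v/, so [e] is inserted word-finally. /iibideetibev/ → iibideetibeve.

iibideetibeve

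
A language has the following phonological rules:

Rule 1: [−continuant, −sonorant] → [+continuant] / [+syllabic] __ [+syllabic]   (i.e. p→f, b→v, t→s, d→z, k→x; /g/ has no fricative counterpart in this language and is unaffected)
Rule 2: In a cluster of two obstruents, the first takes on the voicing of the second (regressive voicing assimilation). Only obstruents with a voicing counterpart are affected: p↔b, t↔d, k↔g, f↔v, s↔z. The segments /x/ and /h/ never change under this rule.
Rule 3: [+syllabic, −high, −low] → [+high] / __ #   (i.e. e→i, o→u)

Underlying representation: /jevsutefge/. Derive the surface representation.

jefsusevgi

Rule 1 (intervocalic spirantization): /t/ is a stop between vowels /u/ and /e/, so it spirantizes to the fricative [s]. /jevsutefge/ → jevsusefge.
Rule 2 (regressive voicing assimilation): /v/ precedes the voiceless obstruent /s/, so it devoices to [f] by assimilation. /f/ precedes the voiced obstruent /g/, so it voices to [v] by assimilation. /jevsusefge/ → jefsusevge.
Rule 3 (final vowel raising): /e/ is a mid vowel in word-final position, so it raises to [i]. /jefsusevge/ → jefsusevgi.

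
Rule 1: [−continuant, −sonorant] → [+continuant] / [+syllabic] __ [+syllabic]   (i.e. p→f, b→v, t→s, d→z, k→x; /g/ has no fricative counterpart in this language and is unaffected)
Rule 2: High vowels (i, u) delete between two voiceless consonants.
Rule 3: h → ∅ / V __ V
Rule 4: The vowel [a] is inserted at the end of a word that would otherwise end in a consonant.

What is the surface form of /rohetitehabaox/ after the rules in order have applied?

Rule 1 (intervocalic spirantization): /t/ is a stop between vowels /e/ and /i/, so it spirantizes to the fricative [s]. /t/ is a stop between vowels /i/ and /e/, so it spirantizes to the fricative [s]. /b/ is a stop between vowels /a/ and /a/, so it spirantizes to the fricative [v]. /rohetitehabaox/ → rohesisehavaox.
Rule 2 (high vowel syncope): /i/ is a high vowel flanked by voiceless consonants /s/ and /s/, so it deletes. /rohesisehavaox/ → rohessehavaox.
Rule 3 (intervocalic h-deletion): /h/ occurs between vowels /o/ and /e/, so it deletes. /h/ occurs between vowels /e/ and /a/, so it deletes. /rohessehavaox/ → roesseavaox.
Rule 4 (final a-epenthesis): the form ends in the consonant /x/, so [a] is inserted word-finally. /roesseavaox/ → roesseavaoxa.

roesseavaoxa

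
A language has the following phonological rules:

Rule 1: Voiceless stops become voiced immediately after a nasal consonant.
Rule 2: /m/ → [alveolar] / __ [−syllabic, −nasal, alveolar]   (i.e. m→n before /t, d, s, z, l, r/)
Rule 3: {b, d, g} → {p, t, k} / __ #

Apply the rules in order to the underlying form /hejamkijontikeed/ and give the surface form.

hejamgijondikeet

Rule 1 (post-nasal voicing): /k/ is a voiceless stop immediately after the nasal /m/, so it voices to [g]. /t/ is a voiceless stop immediately after the nasal /n/, so it voices to [d]. /hejamkijontikeed/ → hejamgijondikeed.
Rule 2 (nasal place assimilation): no segment meets the environment; /hejamgijondikeed/ is unchanged.
Rule 3 (final devoicing): /d/ is a voiced stop in word-final position, so it devoices to [t]. /hejamgijondikeed/ → hejamgijondikeet.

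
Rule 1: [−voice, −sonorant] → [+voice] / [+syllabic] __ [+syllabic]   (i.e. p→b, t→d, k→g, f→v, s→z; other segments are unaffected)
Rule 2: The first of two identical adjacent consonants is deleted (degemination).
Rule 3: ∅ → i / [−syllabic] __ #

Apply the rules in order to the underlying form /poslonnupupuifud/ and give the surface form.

Rule 1 (intervocalic voicing): /p/ is a voiceless obstruent between vowels /u/ and /u/, so it voices to [b]. /p/ is a voiceless obstruent between vowels /u/ and /u/, so it voices to [b]. /f/ is a voiceless obstruent between vowels /i/ and /u/, so it voices to [v]. /poslonnupupuifud/ → poslonnububuivud.
Rule 2 (degemination): /nn/ is a geminate; the first /n/ deletes. /poslonnububuivud/ → poslonububuivud.
Rule 3 (final i-epenthesis): the form ends in the consonant /d/, so [i] is inserted word-finally. /poslonububuivud/ → poslonububuivudi.

poslonububuivudi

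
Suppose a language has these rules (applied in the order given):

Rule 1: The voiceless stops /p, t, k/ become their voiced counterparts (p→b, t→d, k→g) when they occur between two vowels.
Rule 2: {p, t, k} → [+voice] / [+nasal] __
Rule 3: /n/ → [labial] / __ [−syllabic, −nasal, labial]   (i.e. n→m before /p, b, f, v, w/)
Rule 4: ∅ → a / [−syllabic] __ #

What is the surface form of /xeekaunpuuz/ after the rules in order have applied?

Rule 1 (intervocalic voicing): /k/ is a voiceless stop between vowels /e/ and /a/, so it voices to [g]. /xeekaunpuuz/ → xeegaunpuuz.
Rule 2 (post-nasal voicing): /p/ is a voiceless stop immediately after the nasal /n/, so it voices to [b]. /xeegaunpuuz/ → xeegaunbuuz.
Rule 3 (nasal place assimilation): /n/ precedes the labial consonant /b/, so it assimilates in place to [m]. /xeegaunbuuz/ → xeegaumbuuz.
Rule 4 (final a-epenthesis): the form ends in the consonant /z/, so [a] is inserted word-finally. /xeegaumbuuz/ → xeegaumbuuza.

xeegaumbuuza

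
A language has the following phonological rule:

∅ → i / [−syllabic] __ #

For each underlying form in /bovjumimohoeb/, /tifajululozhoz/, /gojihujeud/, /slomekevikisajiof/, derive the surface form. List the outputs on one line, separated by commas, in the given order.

/bovjumimohoeb/: the form ends in the consonant /b/, so [i] is inserted word-finally. → [bovjumimohoebi].
/tifajululozhoz/: the form ends in the consonant /z/, so [i] is inserted word-finally. → [tifajululozhozi].
/gojihujeud/: the form ends in the consonant /d/, so [i] is inserted word-finally. → [gojihujeudi].
/slomekevikisajiof/: the form ends in the consonant /f/, so [i] is inserted word-finally. → [slomekevikisajiofi].

bovjumimohoebi, tifajululozhozi, gojihujeudi, slomekevikisajiofi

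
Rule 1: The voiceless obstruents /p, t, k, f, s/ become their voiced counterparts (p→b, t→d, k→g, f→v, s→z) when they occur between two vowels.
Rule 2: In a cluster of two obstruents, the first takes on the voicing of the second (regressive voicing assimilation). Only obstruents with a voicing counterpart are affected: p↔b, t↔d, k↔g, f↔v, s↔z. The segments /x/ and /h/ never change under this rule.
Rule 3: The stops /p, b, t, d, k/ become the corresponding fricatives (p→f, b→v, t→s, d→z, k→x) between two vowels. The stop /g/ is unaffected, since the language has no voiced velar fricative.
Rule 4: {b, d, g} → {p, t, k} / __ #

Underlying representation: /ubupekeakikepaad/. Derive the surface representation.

Rule 1 (intervocalic voicing): /p/ is a voiceless obstruent between vowels /u/ and /e/, so it voices to [b]. /k/ is a voiceless obstruent between vowels /e/ and /e/, so it voices to [g]. /k/ is a voiceless obstruent between vowels /a/ and /i/, so it voices to [g]. /k/ is a voiceless obstruent between vowels /i/ and /e/, so it voices to [g]. /p/ is a voiceless obstruent between vowels /e/ and /a/, so it voices to [b]. /ubupekeakikepaad/ → ububegeagigebaad.
Rule 2 (regressive voicing assimilation): no segment meets the environment; /ububegeagigebaad/ is unchanged.
Rule 3 (intervocalic spirantization): /b/ is a stop between vowels /u/ and /u/, so it spirantizes to the fricative [v]. /b/ is a stop between vowels /u/ and /e/, so it spirantizes to the fricative [v]. /b/ is a stop between vowels /e/ and /a/, so it spirantizes to the fricative [v]. /ububegeagigebaad/ → uvuvegeagigevaad.
Rule 4 (final devoicing): /d/ is a voiced stop in word-final position, so it devoices to [t]. /uvuvegeagigevaad/ → uvuvegeagigevaat.

uvuvegeagigevaat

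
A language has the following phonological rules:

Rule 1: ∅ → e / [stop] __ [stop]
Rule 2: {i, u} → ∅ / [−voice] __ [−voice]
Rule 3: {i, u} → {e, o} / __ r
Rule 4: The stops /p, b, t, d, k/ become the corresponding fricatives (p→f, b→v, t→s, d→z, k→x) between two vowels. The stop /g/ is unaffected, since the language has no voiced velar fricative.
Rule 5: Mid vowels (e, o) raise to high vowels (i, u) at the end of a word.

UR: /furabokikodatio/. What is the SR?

Rule 1 (stop-cluster e-epenthesis): no segment meets the environment; /furabokikodatio/ is unchanged.
Rule 2 (high vowel syncope): /i/ is a high vowel flanked by voiceless consonants /k/ and /k/, so it deletes. /furabokikodatio/ → furabokkodatio.
Rule 3 (pre-rhotic lowering): /u/ is a high vowel immediately before /r/, so it lowers to [o]. /furabokkodatio/ → forabokkodatio.
Rule 4 (intervocalic spirantization): /b/ is a stop between vowels /a/ and /o/, so it spirantizes to the fricative [v]. /d/ is a stop between vowels /o/ and /a/, so it spirantizes to the fricative [z]. /t/ is a stop between vowels /a/ and /i/, so it spirantizes to the fricative [s]. /forabokkodatio/ → foravokkozasio.
Rule 5 (final vowel raising): /o/ is a mid vowel in word-final position, so it raises to [u]. /foravokkozasio/ → foravokkozasiu.

foravokkozasiu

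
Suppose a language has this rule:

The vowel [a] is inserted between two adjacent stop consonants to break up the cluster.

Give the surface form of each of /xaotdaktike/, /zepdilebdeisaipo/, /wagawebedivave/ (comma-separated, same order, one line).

xaotadakatike, zepadilebadeisaipo, wagawebedivave

/xaotdaktike/: /t/ and /d/ form a stop–stop cluster, so [a] is inserted between them. /k/ and /t/ form a stop–stop cluster, so [a] is inserted between them. → [xaotadakatike].
/zepdilebdeisaipo/: /p/ and /d/ form a stop–stop cluster, so [a] is inserted between them. /b/ and /d/ form a stop–stop cluster, so [a] is inserted between them. → [zepadilebadeisaipo].
/wagawebedivave/: the rule's environment is not met; surfaces unchanged as [wagawebedivave].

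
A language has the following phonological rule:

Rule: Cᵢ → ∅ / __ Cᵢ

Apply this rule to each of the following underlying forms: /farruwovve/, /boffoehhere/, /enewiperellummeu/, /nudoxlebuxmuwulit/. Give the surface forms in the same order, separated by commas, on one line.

faruwove, bofoehere, enewiperelumeu, nudoxlebuxmuwulit

/farruwovve/: /rr/ is a geminate; the first /r/ deletes. /vv/ is a geminate; the first /v/ deletes. → [faruwove].
/boffoehhere/: /ff/ is a geminate; the first /f/ deletes. /hh/ is a geminate; the first /h/ deletes. → [bofoehere].
/enewiperellummeu/: /ll/ is a geminate; the first /l/ deletes. /mm/ is a geminate; the first /m/ deletes. → [enewiperelumeu].
/nudoxlebuxmuwulit/: the rule's environment is not met; surfaces unchanged as [nudoxlebuxmuwulit].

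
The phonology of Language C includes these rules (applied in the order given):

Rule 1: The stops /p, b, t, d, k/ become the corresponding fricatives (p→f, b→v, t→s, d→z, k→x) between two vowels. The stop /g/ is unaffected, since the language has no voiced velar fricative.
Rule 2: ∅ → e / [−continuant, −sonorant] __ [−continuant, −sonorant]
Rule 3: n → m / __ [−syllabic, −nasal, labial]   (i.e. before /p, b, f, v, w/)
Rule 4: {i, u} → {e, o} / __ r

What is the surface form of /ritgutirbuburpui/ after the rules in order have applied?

riteguserbuvorpui

Rule 1 (intervocalic spirantization): /t/ is a stop between vowels /u/ and /i/, so it spirantizes to the fricative [s]. /b/ is a stop between vowels /u/ and /u/, so it spirantizes to the fricative [v]. /ritgutirbuburpui/ → ritgusirbuvurpui.
Rule 2 (stop-cluster e-epenthesis): /t/ and /g/ form a stop–stop cluster, so [e] is inserted between them. /ritgusirbuvurpui/ → ritegusirbuvurpui.
Rule 3 (nasal place assimilation): no segment meets the environment; /ritegusirbuvurpui/ is unchanged.
Rule 4 (pre-rhotic lowering): /i/ is a high vowel immediately before /r/, so it lowers to [e]. /u/ is a high vowel immediately before /r/, so it lowers to [o]. /ritegusirbuvurpui/ → riteguserbuvorpui.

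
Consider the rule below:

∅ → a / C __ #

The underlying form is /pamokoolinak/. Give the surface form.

the form ends in the consonant /k/, so [a] is inserted word-finally.
Surface form: [pamokoolinaka].

pamokoolinaka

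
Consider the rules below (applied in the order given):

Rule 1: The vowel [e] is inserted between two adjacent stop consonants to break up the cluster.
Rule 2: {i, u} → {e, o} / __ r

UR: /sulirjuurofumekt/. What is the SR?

sulerjuorofumeket

Rule 1 (stop-cluster e-epenthesis): /k/ and /t/ form a stop–stop cluster, so [e] is inserted between them. /sulirjuurofumekt/ → sulirjuurofumeket.
Rule 2 (pre-rhotic lowering): /i/ is a high vowel immediately before /r/, so it lowers to [e]. /u/ is a high vowel immediately before /r/, so it lowers to [o]. /sulirjuurofumeket/ → sulerjuorofumeket.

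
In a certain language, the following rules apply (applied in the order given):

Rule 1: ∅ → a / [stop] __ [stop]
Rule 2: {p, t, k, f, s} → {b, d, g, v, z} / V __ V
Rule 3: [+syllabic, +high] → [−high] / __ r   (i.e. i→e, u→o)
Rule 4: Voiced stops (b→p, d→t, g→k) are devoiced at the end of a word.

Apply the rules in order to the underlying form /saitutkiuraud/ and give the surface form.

saidudagioraut

Rule 1 (stop-cluster a-epenthesis): /t/ and /k/ form a stop–stop cluster, so [a] is inserted between them. /saitutkiuraud/ → saitutakiuraud.
Rule 2 (intervocalic voicing): /t/ is a voiceless obstruent between vowels /i/ and /u/, so it voices to [d]. /t/ is a voiceless obstruent between vowels /u/ and /a/, so it voices to [d]. /k/ is a voiceless obstruent between vowels /a/ and /i/, so it voices to [g]. /saitutakiuraud/ → saidudagiuraud.
Rule 3 (pre-rhotic lowering): /u/ is a high vowel immediately before /r/, so it lowers to [o]. /saidudagiuraud/ → saidudagioraud.
Rule 4 (final devoicing): /d/ is a voiced stop in word-final position, so it devoices to [t]. /saidudagioraud/ → saidudagioraut.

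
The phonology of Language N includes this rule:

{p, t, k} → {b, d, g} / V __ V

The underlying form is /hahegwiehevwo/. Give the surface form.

hahegwiehevwo

No segment of /hahegwiehevwo/ meets the structural description of the rule, so the form surfaces unchanged.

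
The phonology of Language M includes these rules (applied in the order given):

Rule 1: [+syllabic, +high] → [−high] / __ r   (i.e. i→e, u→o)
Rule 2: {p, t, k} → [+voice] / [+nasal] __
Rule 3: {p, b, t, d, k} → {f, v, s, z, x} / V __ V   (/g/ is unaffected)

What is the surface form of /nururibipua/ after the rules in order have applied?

Rule 1 (pre-rhotic lowering): /u/ is a high vowel immediately before /r/, so it lowers to [o]. /u/ is a high vowel immediately before /r/, so it lowers to [o]. /nururibipua/ → nororibipua.
Rule 2 (post-nasal voicing): no segment meets the environment; /nororibipua/ is unchanged.
Rule 3 (intervocalic spirantization): /b/ is a stop between vowels /i/ and /i/, so it spirantizes to the fricative [v]. /p/ is a stop between vowels /i/ and /u/, so it spirantizes to the fricative [f]. /nororibipua/ → nororivifua.

nororivifua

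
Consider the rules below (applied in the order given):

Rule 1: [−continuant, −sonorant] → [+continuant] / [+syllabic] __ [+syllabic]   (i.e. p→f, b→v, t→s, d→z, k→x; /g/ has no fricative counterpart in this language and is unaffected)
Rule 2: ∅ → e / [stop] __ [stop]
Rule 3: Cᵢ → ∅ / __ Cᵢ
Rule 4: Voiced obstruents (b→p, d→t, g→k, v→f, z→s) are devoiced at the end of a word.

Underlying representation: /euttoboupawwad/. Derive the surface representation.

Rule 1 (intervocalic spirantization): /b/ is a stop between vowels /o/ and /o/, so it spirantizes to the fricative [v]. /p/ is a stop between vowels /u/ and /a/, so it spirantizes to the fricative [f]. /euttoboupawwad/ → euttovoufawwad.
Rule 2 (stop-cluster e-epenthesis): /t/ and /t/ form a stop–stop cluster, so [e] is inserted between them. /euttovoufawwad/ → eutetovoufawwad.
Rule 3 (degemination): /ww/ is a geminate; the first /w/ deletes. /eutetovoufawwad/ → eutetovoufawad.
Rule 4 (final devoicing): /d/ is a voiced obstruent in word-final position, so it devoices to [t]. /eutetovoufawad/ → eutetovoufawat.

eutetovoufawat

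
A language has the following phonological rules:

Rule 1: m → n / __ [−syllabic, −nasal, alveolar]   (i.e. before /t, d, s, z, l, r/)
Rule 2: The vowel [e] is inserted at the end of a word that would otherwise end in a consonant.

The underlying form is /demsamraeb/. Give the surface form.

densanraebe

Rule 1 (nasal place assimilation): /m/ precedes the alveolar consonant /s/, so it assimilates in place to [n]. /m/ precedes the alveolar consonant /r/, so it assimilates in place to [n]. /demsamraeb/ → densanraeb.
Rule 2 (final e-epenthesis): the form ends in the consonant /b/, so [e] is inserted word-finally. /densanraeb/ → densanraebe.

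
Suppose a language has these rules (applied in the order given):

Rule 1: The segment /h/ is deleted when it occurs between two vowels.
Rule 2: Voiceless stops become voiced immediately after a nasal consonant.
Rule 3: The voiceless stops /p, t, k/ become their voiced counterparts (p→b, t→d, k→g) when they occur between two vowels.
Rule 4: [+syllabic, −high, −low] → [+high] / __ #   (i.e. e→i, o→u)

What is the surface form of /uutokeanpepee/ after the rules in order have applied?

uudogeanbebei

Rule 1 (intervocalic h-deletion): no segment meets the environment; /uutokeanpepee/ is unchanged.
Rule 2 (post-nasal voicing): /p/ is a voiceless stop immediately after the nasal /n/, so it voices to [b]. /uutokeanpepee/ → uutokeanbepee.
Rule 3 (intervocalic voicing): /t/ is a voiceless stop between vowels /u/ and /o/, so it voices to [d]. /k/ is a voiceless stop between vowels /o/ and /e/, so it voices to [g]. /p/ is a voiceless stop between vowels /e/ and /e/, so it voices to [b]. /uutokeanbepee/ → uudogeanbebee.
Rule 4 (final vowel raising): /e/ is a mid vowel in word-final position, so it raises to [i]. /uudogeanbebee/ → uudogeanbebei.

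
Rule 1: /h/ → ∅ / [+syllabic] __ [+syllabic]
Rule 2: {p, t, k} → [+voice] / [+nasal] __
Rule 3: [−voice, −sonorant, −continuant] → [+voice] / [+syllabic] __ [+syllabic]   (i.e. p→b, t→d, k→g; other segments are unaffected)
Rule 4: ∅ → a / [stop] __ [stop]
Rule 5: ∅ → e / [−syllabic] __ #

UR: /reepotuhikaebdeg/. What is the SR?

reeboduigaebadege

Rule 1 (intervocalic h-deletion): /h/ occurs between vowels /u/ and /i/, so it deletes. /reepotuhikaebdeg/ → reepotuikaebdeg.
Rule 2 (post-nasal voicing): no segment meets the environment; /reepotuikaebdeg/ is unchanged.
Rule 3 (intervocalic voicing): /p/ is a voiceless stop between vowels /e/ and /o/, so it voices to [b]. /t/ is a voiceless stop between vowels /o/ and /u/, so it voices to [d]. /k/ is a voiceless stop between vowels /i/ and /a/, so it voices to [g]. /reepotuikaebdeg/ → reeboduigaebdeg.
Rule 4 (stop-cluster a-epenthesis): /b/ and /d/ form a stop–stop cluster, so [a] is inserted between them. /reeboduigaebdeg/ → reeboduigaebadeg.
Rule 5 (final e-epenthesis): the form ends in the consonant /g/, so [e] is inserted word-finally. /reeboduigaebadeg/ → reeboduigaebadege.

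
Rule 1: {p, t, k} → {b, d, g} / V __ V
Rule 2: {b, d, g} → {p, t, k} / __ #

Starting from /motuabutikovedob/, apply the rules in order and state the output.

Rule 1 (intervocalic voicing): /t/ is a voiceless stop between vowels /o/ and /u/, so it voices to [d]. /t/ is a voiceless stop between vowels /u/ and /i/, so it voices to [d]. /k/ is a voiceless stop between vowels /i/ and /o/, so it voices to [g]. /motuabutikovedob/ → moduabudigovedob.
Rule 2 (final devoicing): /b/ is a voiced stop in word-final position, so it devoices to [p]. /moduabudigovedob/ → moduabudigovedop.

moduabudigovedop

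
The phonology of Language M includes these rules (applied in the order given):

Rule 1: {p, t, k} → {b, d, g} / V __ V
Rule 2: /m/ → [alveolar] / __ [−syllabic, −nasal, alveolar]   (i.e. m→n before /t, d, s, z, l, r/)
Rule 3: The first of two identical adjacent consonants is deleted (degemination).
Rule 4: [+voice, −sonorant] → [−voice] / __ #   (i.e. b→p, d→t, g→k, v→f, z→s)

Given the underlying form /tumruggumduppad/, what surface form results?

tunrugundupat

Rule 1 (intervocalic voicing): no segment meets the environment; /tumruggumduppad/ is unchanged.
Rule 2 (nasal place assimilation): /m/ precedes the alveolar consonant /r/, so it assimilates in place to [n]. /m/ precedes the alveolar consonant /d/, so it assimilates in place to [n]. /tumruggumduppad/ → tunruggunduppad.
Rule 3 (degemination): /gg/ is a geminate; the first /g/ deletes. /pp/ is a geminate; the first /p/ deletes. /tunruggunduppad/ → tunrugundupad.
Rule 4 (final devoicing): /d/ is a voiced obstruent in word-final position, so it devoices to [t]. /tunrugundupad/ → tunrugundupat.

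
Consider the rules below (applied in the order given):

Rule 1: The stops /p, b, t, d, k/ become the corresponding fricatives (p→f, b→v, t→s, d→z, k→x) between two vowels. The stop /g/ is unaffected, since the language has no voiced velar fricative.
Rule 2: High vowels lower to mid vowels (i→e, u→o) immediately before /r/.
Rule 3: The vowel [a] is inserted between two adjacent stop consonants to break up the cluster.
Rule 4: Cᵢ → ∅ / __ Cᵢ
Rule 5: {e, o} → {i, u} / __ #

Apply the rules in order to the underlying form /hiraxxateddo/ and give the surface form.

Rule 1 (intervocalic spirantization): /t/ is a stop between vowels /a/ and /e/, so it spirantizes to the fricative [s]. /hiraxxateddo/ → hiraxxaseddo.
Rule 2 (pre-rhotic lowering): /i/ is a high vowel immediately before /r/, so it lowers to [e]. /hiraxxaseddo/ → heraxxaseddo.
Rule 3 (stop-cluster a-epenthesis): /d/ and /d/ form a stop–stop cluster, so [a] is inserted between them. /heraxxaseddo/ → heraxxasedado.
Rule 4 (degemination): /xx/ is a geminate; the first /x/ deletes. /heraxxasedado/ → heraxasedado.
Rule 5 (final vowel raising): /o/ is a mid vowel in word-final position, so it raises to [u]. /heraxasedado/ → heraxasedadu.

heraxasedadu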